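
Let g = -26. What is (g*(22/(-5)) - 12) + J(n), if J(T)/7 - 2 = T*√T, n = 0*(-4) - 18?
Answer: 582/5 - 378*I*√2 ≈ 116.4 - 534.57*I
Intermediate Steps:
n = -18 (n = 0 - 18 = -18)
J(T) = 14 + 7*T^(3/2) (J(T) = 14 + 7*(T*√T) = 14 + 7*T^(3/2))
(g*(22/(-5)) - 12) + J(n) = (-572/(-5) - 12) + (14 + 7*(-18)^(3/2)) = (-572*(-1)/5 - 12) + (14 + 7*(-54*I*√2)) = (-26*(-22/5) - 12) + (14 - 378*I*√2) = (572/5 - 12) + (14 - 378*I*√2) = 512/5 + (14 - 378*I*√2) = 582/5 - 378*I*√2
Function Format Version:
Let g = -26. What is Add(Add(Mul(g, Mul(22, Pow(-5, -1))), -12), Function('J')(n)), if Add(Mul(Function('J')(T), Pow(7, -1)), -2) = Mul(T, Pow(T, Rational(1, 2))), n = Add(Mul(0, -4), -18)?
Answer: Add(Rational(582, 5), Mul(-378, I, Pow(2, Rational(1, 2)))) ≈ Add(116.40, Mul(-534.57, I))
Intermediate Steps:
n = -18 (n = Add(0, -18) = -18)
Function('J')(T) = Add(14, Mul(7, Pow(T, Rational(3, 2)))) (Function('J')(T) = Add(14, Mul(7, Mul(T, Pow(T, Rational(1, 2))))) = Add(14, Mul(7, Pow(T, Rational(3, 2)))))
Add(Add(Mul(g, Mul(22, Pow(-5, -1))), -12), Function('J')(n)) = Add(Add(Mul(-26, Mul(22, Pow(-5, -1))), -12), Add(14, Mul(7, Pow(-18, Rational(3, 2))))) = Add(Add(Mul(-26, Mul(22, Rational(-1, 5))), -12), Add(14, Mul(7, Mul(-54, I, Pow(2, Rational(1, 2)))))) = Add(Add(Mul(-26, Rational(-22, 5)), -12), Add(14, Mul(-378, I, Pow(2, Rational(1, 2))))) = Add(Add(Rational(572, 5), -12), Add(14, Mul(-378, I, Pow(2, Rational(1, 2))))) = Add(Rational(512, 5), Add(14, Mul(-378, I, Pow(2, Rational(1, 2))))) = Add(Rational(582, 5), Mul(-378, I, Pow(2, Rational(1, 2))))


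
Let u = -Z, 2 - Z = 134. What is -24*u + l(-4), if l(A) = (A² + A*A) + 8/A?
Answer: -3138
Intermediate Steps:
Z = -132 (Z = 2 - 1*134 = 2 - 134 = -132)
l(A) = 2*A² + 8/A (l(A) = (A² + A²) + 8/A = 2*A² + 8/A)
u = 132 (u = -1*(-132) = 132)
-24*u + l(-4) = -24*132 + 2*(4 + (-4)³)/(-4) = -3168 + 2*(-¼)*(4 - 64) = -3168 + 2*(-¼)*(-60) = -3168 + 30 = -3138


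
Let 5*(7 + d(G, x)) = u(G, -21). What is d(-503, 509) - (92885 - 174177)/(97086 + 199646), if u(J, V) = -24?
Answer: -4275182/370915 ≈ -11.526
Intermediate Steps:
d(G, x) = -59/5 (d(G, x) = -7 + (⅕)*(-24) = -7 - 24/5 = -59/5)
d(-503, 509) - (92885 - 174177)/(97086 + 199646) = -59/5 - (92885 - 174177)/(97086 + 199646) = -59/5 - (-81292)/296732 = -59/5 - 1*(-20323/74183) = -59/5 + 20323/74183 = -4275182/370915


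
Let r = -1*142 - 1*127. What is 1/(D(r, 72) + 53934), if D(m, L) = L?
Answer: 1/54006 ≈ 1.8516e-5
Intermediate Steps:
r = -269 (r = -142 - 127 = -269)
1/(D(r, 72) + 53934) = 1/(72 + 53934) = 1/54006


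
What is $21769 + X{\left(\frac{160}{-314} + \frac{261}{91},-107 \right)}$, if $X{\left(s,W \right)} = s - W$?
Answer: $\frac{312576109}{14287} \approx 21878.0$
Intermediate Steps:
$21769 + X{\left(\frac{160}{-314} + \frac{261}{91},-107 \right)} = 21769 + \left(\left(\frac{160}{-314} + \frac{261}{91}\right) - -107\right) = 21769 + \left(\left(160 \left(- \frac{1}{314}\right) + 261 \cdot \frac{1}{91}\right) + 107\right) = 21769 + \left(\left(- \frac{80}{157} + \frac{261}{91}\right) + 107\right) = 21769 + \left(\frac{33697}{14287} + 107\right) = 21769 + \frac{1562406}{14287} = \frac{312576109}{14287}$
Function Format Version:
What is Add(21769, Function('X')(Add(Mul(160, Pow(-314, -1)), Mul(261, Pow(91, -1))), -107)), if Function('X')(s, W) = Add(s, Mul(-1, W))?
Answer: Rational(312576109, 14287) ≈ 21878.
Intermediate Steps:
Add(21769, Function('X')(Add(Mul(160, Pow(-314, -1)), Mul(261, Pow(91, -1))), -107)) = Add(21769, Add(Add(Mul(160, Pow(-314, -1)), Mul(261, Pow(91, -1))), Mul(-1, -107))) = Add(21769, Add(Add(Mul(160, Rational(-1, 314)), Mul(261, Rational(1, 91))), 107)) = Add(21769, Add(Add(Rational(-80, 157), Rational(261, 91)), 107)) = Add(21769, Add(Rational(33697, 14287), 107)) = Add(21769, Rational(1562406, 14287)) = Rational(312576109, 14287)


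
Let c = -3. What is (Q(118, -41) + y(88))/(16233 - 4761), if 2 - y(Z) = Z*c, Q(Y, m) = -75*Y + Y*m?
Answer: -2237/1912 ≈ -1.1700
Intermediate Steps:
y(Z) = 2 + 3*Z (y(Z) = 2 - Z*(-3) = 2 - (-3)*Z = 2 + 3*Z)
(Q(118, -41) + y(88))/(16233 - 4761) = (118*(-75 - 41) + (2 + 3*88))/(16233 - 4761) = (118*(-116) + (2 + 264))/11472 = (-13688 + 266)*(1/11472) = -13422*1/11472 = -2237/1912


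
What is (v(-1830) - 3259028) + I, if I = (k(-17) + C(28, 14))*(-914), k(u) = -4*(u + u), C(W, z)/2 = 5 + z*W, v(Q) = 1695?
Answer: -4107353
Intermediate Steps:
C(W, z) = 10 + 2*W*z (C(W, z) = 2*(5 + z*W) = 2*(5 + W*z) = 10 + 2*W*z)
k(u) = -8*u
I = -850020 (I = (-8*(-17) + (10 + 2*28*14))*(-914) = (136 + (10 + 784))*(-914) = (136 + 794)*(-914) = 930*(-914) = -850020)
(v(-1830) - 3259028) + I = (1695 - 3259028) - 850020 = -3257333 - 850020 = -4107353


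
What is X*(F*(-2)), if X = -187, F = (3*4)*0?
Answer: 0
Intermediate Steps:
F = 0 (F = 12*0 = 0)
X*(F*(-2)) = -0*(-2) = -187*0 = 0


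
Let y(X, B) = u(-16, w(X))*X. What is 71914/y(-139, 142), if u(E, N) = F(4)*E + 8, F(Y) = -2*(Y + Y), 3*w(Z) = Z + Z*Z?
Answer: -35957/18348 ≈ -1.9597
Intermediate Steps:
w(Z) = Z/3 + Z²/3 (w(Z) = (Z + Z*Z)/3 = (Z + Z²)/3 = Z/3 + Z²/3)
F(Y) = -4*Y
u(E, N) = 8 - 16*E (u(E, N) = (-4*4)*E + 8 = -16*E + 8 = 8 - 16*E)
y(X, B) = 264*X (y(X, B) = (8 - 16*(-16))*X = (8 + 256)*X = 264*X)
71914/y(-139, 142) = 71914/((264*(-139))) = 71914/(-36696) = 71914*(-1/36696) = -35957/18348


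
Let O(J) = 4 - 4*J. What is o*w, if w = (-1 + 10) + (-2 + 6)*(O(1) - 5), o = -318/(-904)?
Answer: -1749/452 ≈ -3.8695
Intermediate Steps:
O(J) = 4 - 4*J
o = 159/452 (o = -318*(-1/904) = 159/452 ≈ 0.35177)
w = -11 (w = (-1 + 10) + (-2 + 6)*((4 - 4*1) - 5) = 9 + 4*((4 - 4) - 5) = 9 + 4*(0 - 5) = 9 + 4*(-5) = 9 - 20 = -11)
o*w = (159/452)*(-11) = -1749/452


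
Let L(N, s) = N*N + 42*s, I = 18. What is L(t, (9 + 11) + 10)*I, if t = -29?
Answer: 37818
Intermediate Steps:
L(N, s) = N² + 42*s
L(t, (9 + 11) + 10)*I = ((-29)² + 42*((9 + 11) + 10))*18 = (841 + 42*(20 + 10))*18 = (841 + 42*30)*18 = (841 + 1260)*18 = 2101*18 = 37818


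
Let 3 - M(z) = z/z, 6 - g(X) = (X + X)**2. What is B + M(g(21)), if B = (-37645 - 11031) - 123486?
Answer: -172160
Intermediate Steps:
g(X) = 6 - 4*X**2 (g(X) = 6 - (X + X)**2 = 6 - (2*X)**2 = 6 - 4*X**2)
M(z) = 2 (M(z) = 3 - z/z = 3 - 1*1 = 3 - 1 = 2)
B = -172162 (B = -48676 - 123486 = -172162)
B + M(g(21)) = -172162 + 2 = -172160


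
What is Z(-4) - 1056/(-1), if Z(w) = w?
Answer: 1052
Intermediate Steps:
Z(-4) - 1056/(-1) = -4 - 1056/(-1) = -4 - 1056*(-1) = -4 - 32*(-33) = -4 + 1056 = 1052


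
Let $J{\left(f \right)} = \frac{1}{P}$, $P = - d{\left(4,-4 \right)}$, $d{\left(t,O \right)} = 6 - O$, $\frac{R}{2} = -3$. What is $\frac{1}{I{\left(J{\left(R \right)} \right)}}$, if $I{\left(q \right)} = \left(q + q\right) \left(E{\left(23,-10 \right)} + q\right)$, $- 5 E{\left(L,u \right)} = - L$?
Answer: $- \frac{10}{9} \approx -1.1111$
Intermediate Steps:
$R = -6$ ($R = 2 \left(-3\right) = -6$)
$P = -10$ ($P = - (6 - -4) = - (6 + 4) = \left(-1\right) 10 = -10$)
$E{\left(L,u \right)} = \frac{L}{5}$ ($E{\left(L,u \right)} = - \frac{\left(-1\right) L}{5} = \frac{L}{5}$)
$J{\left(f \right)} = - \frac{1}{10}$ ($J{\left(f \right)} = \frac{1}{-10} = - \frac{1}{10}$)
$I{\left(q \right)} = 2 q \left(\frac{23}{5} + q\right)$ ($I{\left(q \right)} = \left(q + q\right) \left(\frac{1}{5} \cdot 23 + q\right) = 2 q \left(\frac{23}{5} + q\right)$)
$\frac{1}{I{\left(J{\left(R \right)} \right)}} = \frac{1}{\frac{2}{5} \left(- \frac{1}{10}\right) \left(23 + 5 \left(- \frac{1}{10}\right)\right)} = \frac{1}{\frac{2}{5} \left(- \frac{1}{10}\right) \left(23 - \frac{1}{2}\right)} = \frac{1}{\frac{2}{5} \left(- \frac{1}{10}\right) \frac{45}{2}} = \frac{1}{- \frac{9}{10}} = - \frac{10}{9}$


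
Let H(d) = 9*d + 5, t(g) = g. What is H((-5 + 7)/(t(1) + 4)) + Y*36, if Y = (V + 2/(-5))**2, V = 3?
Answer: 6299/25 ≈ 251.96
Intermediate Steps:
H(d) = 5 + 9*d
Y = 169/25 (Y = (3 + 2/(-5))**2 = (3 + 2*(-1/5))**2 = (3 - 2/5)**2 = (13/5)**2 = 169/25 ≈ 6.7600)
H((-5 + 7)/(t(1) + 4)) + Y*36 = (5 + 9*((-5 + 7)/(1 + 4))) + (169/25)*36 = (5 + 9*(2/5)) + 6084/25 = (5 + 18/5) + 6084/25 = 43/5 + 6084/25 = 6299/25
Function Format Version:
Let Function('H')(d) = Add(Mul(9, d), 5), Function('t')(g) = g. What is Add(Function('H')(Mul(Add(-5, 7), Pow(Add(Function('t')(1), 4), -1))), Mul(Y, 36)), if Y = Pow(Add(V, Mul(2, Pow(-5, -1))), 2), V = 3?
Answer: Rational(6299, 25) ≈ 251.96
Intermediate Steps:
Function('H')(d) = Add(5, Mul(9, d))
Y = Rational(169, 25) (Y = Pow(Add(3, Mul(2, Pow(-5, -1))), 2) = Pow(Add(3, Mul(2, Rational(-1, 5))), 2) = Pow(Add(3, Rational(-2, 5)), 2) = Pow(Rational(13, 5), 2) = Rational(169, 25) ≈ 6.7600)
Add(Function('H')(Mul(Add(-5, 7), Pow(Add(Function('t')(1), 4), -1))), Mul(Y, 36)) = Add(Add(5, Mul(9, Mul(Add(-5, 7), Pow(Add(1, 4), -1)))), Mul(Rational(169, 25), 36)) = Add(Add(5, Mul(9, Mul(2, Pow(5, -1)))), Rational(6084, 25)) = Add(Add(5, Mul(9, Mul(2, Rational(1, 5)))), Rational(6084, 25)) = Add(Add(5, Mul(9, Rational(2, 5))), Rational(6084, 25)) = Add(Add(5, Rational(18, 5)), Rational(6084, 25)) = Add(Rational(43, 5), Rational(6084, 25)) = Rational(6299, 25)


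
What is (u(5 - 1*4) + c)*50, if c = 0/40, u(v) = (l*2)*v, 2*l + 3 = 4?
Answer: 50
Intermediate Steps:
l = ½ (l = -3/2 + (½)*4 = -3/2 + 2 = ½ ≈ 0.50000)
u(v) = v (u(v) = ((½)*2)*v = 1*v = v)
c = 0 (c = 0*(1/40) = 0)
(u(5 - 1*4) + c)*50 = ((5 - 1*4) + 0)*50 = ((5 - 4) + 0)*50 = (1 + 0)*50 = 1*50 = 50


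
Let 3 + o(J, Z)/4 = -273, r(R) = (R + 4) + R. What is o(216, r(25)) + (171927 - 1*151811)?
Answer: 19012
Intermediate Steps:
r(R) = 4 + 2*R (r(R) = (4 + R) + R = 4 + 2*R)
o(J, Z) = -1104 (o(J, Z) = -12 + 4*(-273) = -12 - 1092 = -1104)
o(216, r(25)) + (171927 - 1*151811) = -1104 + (171927 - 1*151811) = -1104 + (171927 - 151811) = -1104 + 20116 = 19012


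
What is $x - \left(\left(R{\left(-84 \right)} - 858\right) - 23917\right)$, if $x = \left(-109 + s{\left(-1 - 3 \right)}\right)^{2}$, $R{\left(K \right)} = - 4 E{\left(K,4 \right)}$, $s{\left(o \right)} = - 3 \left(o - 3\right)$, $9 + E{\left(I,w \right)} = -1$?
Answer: $32479$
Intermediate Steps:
$E{\left(I,w \right)} = -10$ ($E{\left(I,w \right)} = -9 - 1 = -10$)
$s{\left(o \right)} = 9 - 3 o$ ($s{\left(o \right)} = - 3 \left(-3 + o\right) = 9 - 3 o$)
$R{\left(K \right)} = 40$ ($R{\left(K \right)} = \left(-4\right) \left(-10\right) = 40$)
$x = 7744$ ($x = \left(-109 - \left(-9 + 3 \left(-1 - 3\right)\right)\right)^{2} = \left(-109 + \left(9 - -12\right)\right)^{2} = \left(-109 + \left(9 + 12\right)\right)^{2} = \left(-109 + 21\right)^{2} = \left(-88\right)^{2} = 7744$)
$x - \left(\left(R{\left(-84 \right)} - 858\right) - 23917\right) = 7744 - \left(\left(40 - 858\right) - 23917\right) = 7744 - \left(-818 - 23917\right) = 7744 - -24735 = 7744 + 24735 = 32479$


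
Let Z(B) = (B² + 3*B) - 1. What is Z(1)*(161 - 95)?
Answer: 198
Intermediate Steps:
Z(B) = -1 + B² + 3*B
Z(1)*(161 - 95) = (-1 + 1² + 3*1)*(161 - 95) = (-1 + 1 + 3)*66 = 3*66 = 198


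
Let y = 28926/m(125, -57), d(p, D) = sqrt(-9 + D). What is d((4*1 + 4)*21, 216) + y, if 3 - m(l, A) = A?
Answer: 4821/10 + 3*sqrt(23) ≈ 496.49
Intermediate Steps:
m(l, A) = 3 - A
y = 4821/10 (y = 28926/(3 - 1*(-57)) = 28926/(3 + 57) = 28926/60 = 28926*(1/60) = 4821/10 ≈ 482.10)
d((4*1 + 4)*21, 216) + y = sqrt(-9 + 216) + 4821/10 = sqrt(207) + 4821/10 = 3*sqrt(23) + 4821/10 = 4821/10 + 3*sqrt(23)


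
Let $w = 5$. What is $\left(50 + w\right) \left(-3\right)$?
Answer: $-165$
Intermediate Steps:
$\left(50 + w\right) \left(-3\right) = \left(50 + 5\right) \left(-3\right) = 55 \left(-3\right) = -165$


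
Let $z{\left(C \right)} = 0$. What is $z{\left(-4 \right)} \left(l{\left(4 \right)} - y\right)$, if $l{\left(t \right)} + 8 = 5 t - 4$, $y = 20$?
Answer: $0$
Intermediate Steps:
$l{\left(t \right)} = -12 + 5 t$ ($l{\left(t \right)} = -8 + \left(5 t - 4\right) = -8 + \left(-4 + 5 t\right) = -12 + 5 t$)
$z{\left(-4 \right)} \left(l{\left(4 \right)} - y\right) = 0 \left(\left(-12 + 5 \cdot 4\right) - 20\right) = 0 \left(\left(-12 + 20\right) - 20\right) = 0 \left(8 - 20\right) = 0 \left(-12\right) = 0$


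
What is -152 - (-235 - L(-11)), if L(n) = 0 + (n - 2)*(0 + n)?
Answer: 226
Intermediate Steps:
L(n) = n*(-2 + n) (L(n) = 0 + (-2 + n)*n = 0 + n*(-2 + n) = n*(-2 + n))
-152 - (-235 - L(-11)) = -152 - (-235 - (-11)*(-2 - 11)) = -152 - (-235 - (-11)*(-13)) = -152 - (-235 - 1*143) = -152 - (-235 - 143) = -152 - 1*(-378) = -152 + 378 = 226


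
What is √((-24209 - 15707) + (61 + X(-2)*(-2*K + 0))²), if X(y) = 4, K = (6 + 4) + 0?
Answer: 3*I*√4395 ≈ 198.88*I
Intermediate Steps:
K = 10 (K = 10 + 0 = 10)
√((-24209 - 15707) + (61 + X(-2)*(-2*K + 0))²) = √((-24209 - 15707) + (61 + 4*(-2*10 + 0))²) = √(-39916 + (61 + 4*(-20 + 0))²) = √(-39916 + (61 + 4*(-20))²) = √(-39916 + (61 - 80)²) = √(-39916 + (-19)²) = √(-39916 + 361) = √(-39555) = 3*I*√4395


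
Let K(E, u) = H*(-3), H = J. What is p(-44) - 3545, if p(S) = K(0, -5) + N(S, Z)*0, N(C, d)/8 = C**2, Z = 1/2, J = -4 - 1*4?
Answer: -3521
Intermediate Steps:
J = -8 (J = -4 - 4 = -8)
H = -8
K(E, u) = 24 (K(E, u) = -8*(-3) = 24)
Z = 1/2 ≈ 0.50000
N(C, d) = 8*C**2
p(S) = 24 (p(S) = 24 + (8*S**2)*0 = 24 + 0 = 24)
p(-44) - 3545 = 24 - 3545 = -3521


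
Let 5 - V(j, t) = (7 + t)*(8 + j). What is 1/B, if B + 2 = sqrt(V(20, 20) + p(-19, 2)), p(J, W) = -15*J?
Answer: -1/235 - I*sqrt(466)/470 ≈ -0.0042553 - 0.04593*I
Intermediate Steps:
V(j, t) = 5 - (7 + t)*(8 + j)
B = -2 + I*sqrt(466) (B = -2 + sqrt((-51 - 8*20 - 7*20 - 1*20*20) - 15*(-19)) = -2 + sqrt((-51 - 160 - 140 - 400) + 285) = -2 + sqrt(-751 + 285) = -2 + sqrt(-466) = -2 + I*sqrt(466) ≈ -2.0 + 21.587*I)
1/B = 1/(-2 + I*sqrt(466))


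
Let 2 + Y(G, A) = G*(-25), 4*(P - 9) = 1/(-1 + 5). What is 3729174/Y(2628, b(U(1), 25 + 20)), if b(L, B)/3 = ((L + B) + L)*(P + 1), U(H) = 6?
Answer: -1864587/32851 ≈ -56.759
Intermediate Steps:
P = 145/16 (P = 9 + 1/(4*(-1 + 5)) = 9 + (¼)/4 = 9 + (¼)*(¼) = 9 + 1/16 = 145/16 ≈ 9.0625)
b(L, B) = 483*L/8 + 483*B/16 (b(L, B) = 3*(((L + B) + L)*(145/16 + 1)) = 3*(((B + L) + L)*(161/16)) = 3*((B + 2*L)*(161/16)) = 3*(161*L/8 + 161*B/16) = 483*L/8 + 483*B/16)
Y(G, A) = -2 - 25*G (Y(G, A) = -2 + G*(-25) = -2 - 25*G)
3729174/Y(2628, b(U(1), 25 + 20)) = 3729174/(-2 - 25*2628) = 3729174/(-2 - 65700) = 3729174/(-65702) = 3729174*(-1/65702) = -1864587/32851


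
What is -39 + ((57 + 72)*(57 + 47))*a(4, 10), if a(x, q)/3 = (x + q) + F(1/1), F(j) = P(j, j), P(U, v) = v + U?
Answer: 643929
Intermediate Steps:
P(U, v) = U + v
F(j) = 2*j (F(j) = j + j = 2*j)
a(x, q) = 6 + 3*q + 3*x (a(x, q) = 3*((x + q) + 2/1) = 3*((q + x) + 2*1) = 3*((q + x) + 2) = 3*(2 + q + x) = 6 + 3*q + 3*x)
-39 + ((57 + 72)*(57 + 47))*a(4, 10) = -39 + ((57 + 72)*(57 + 47))*(6 + 3*10 + 3*4) = -39 + (129*104)*(6 + 30 + 12) = -39 + 13416*48 = -39 + 643968 = 643929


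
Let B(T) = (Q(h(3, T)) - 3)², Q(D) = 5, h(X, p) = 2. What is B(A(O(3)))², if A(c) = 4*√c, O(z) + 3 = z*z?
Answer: 16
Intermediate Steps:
O(z) = -3 + z² (O(z) = -3 + z*z = -3 + z²)
B(T) = 4 (B(T) = (5 - 3)² = 2² = 4)
B(A(O(3)))² = 4² = 16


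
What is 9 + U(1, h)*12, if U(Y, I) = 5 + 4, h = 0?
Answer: 117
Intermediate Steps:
U(Y, I) = 9
9 + U(1, h)*12 = 9 + 9*12 = 9 + 108 = 117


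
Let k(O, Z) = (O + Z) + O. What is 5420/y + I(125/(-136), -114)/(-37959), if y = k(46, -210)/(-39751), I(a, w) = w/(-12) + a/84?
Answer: 46714349592363583/25584973344 ≈ 1.8259e+6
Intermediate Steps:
k(O, Z) = Z + 2*O
I(a, w) = -w/12 + a/84 (I(a, w) = w*(-1/12) + a*(1/84) = -w/12 + a/84)
y = 118/39751 (y = (-210 + 2*46)/(-39751) = (-210 + 92)*(-1/39751) = -118*(-1/39751) = 118/39751 ≈ 0.0029685)
5420/y + I(125/(-136), -114)/(-37959) = 5420/(118/39751) + (-1/12*(-114) + (125/(-136))/84)/(-37959) = 5420*(39751/118) + (19/2 + (125*(-1/136))/84)*(-1/37959) = 107725210/59 + (19/2 + (1/84)*(-125/136))*(-1/37959) = 107725210/59 + (19/2 - 125/11424)*(-1/37959) = 107725210/59 + (108403/11424)*(-1/37959) = 107725210/59 - 108403/433643616 = 46714349592363583/25584973344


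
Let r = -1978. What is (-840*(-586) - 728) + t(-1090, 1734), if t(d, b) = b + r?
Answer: 491268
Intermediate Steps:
t(d, b) = -1978 + b (t(d, b) = b - 1978 = -1978 + b)
(-840*(-586) - 728) + t(-1090, 1734) = (-840*(-586) - 728) + (-1978 + 1734) = (492240 - 728) - 244 = 491512 - 244 = 491268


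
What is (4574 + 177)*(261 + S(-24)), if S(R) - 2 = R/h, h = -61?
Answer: 76334317/61 ≈ 1.2514e+6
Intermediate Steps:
S(R) = 2 - R/61 (S(R) = 2 + R/(-61) = 2 + R*(-1/61) = 2 - R/61)
(4574 + 177)*(261 + S(-24)) = (4574 + 177)*(261 + (2 - 1/61*(-24))) = 4751*(261 + (2 + 24/61)) = 4751*(261 + 146/61) = 4751*(16067/61) = 76334317/61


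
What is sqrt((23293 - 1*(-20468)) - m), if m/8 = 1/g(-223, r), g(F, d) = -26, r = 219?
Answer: sqrt(7395661)/13 ≈ 209.19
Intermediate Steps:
m = -4/13 (m = 8/(-26) = 8*(-1/26) = -4/13 ≈ -0.30769)
sqrt((23293 - 1*(-20468)) - m) = sqrt((23293 - 1*(-20468)) - 1*(-4/13)) = sqrt((23293 + 20468) + 4/13) = sqrt(43761 + 4/13) = sqrt(568897/13) = sqrt(7395661)/13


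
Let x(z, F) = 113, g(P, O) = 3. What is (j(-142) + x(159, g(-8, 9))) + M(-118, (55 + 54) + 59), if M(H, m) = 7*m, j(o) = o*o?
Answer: 21453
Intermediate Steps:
j(o) = o**2
(j(-142) + x(159, g(-8, 9))) + M(-118, (55 + 54) + 59) = ((-142)**2 + 113) + 7*((55 + 54) + 59) = (20164 + 113) + 7*(109 + 59) = 20277 + 7*168 = 20277 + 1176 = 21453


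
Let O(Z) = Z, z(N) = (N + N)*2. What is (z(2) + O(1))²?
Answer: 81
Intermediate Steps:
z(N) = 4*N (z(N) = (2*N)*2 = 4*N)
(z(2) + O(1))² = (4*2 + 1)² = (8 + 1)² = 9² = 81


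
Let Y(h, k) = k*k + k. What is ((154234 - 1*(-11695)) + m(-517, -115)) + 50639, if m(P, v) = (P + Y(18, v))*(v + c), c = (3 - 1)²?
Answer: -1181255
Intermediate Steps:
Y(h, k) = k + k² (Y(h, k) = k² + k = k + k²)
c = 4 (c = 2² = 4)
m(P, v) = (4 + v)*(P + v*(1 + v)) (m(P, v) = (P + v*(1 + v))*(v + 4) = (P + v*(1 + v))*(4 + v) = (4 + v)*(P + v*(1 + v)))
((154234 - 1*(-11695)) + m(-517, -115)) + 50639 = ((154234 - 1*(-11695)) + ((-115)³ + 4*(-517) + 4*(-115) + 5*(-115)² - 517*(-115))) + 50639 = ((154234 + 11695) + (-1520875 - 2068 - 460 + 5*13225 + 59455)) + 50639 = (165929 + (-1520875 - 2068 - 460 + 66125 + 59455)) + 50639 = (165929 - 1397823) + 50639 = -1231894 + 50639 = -1181255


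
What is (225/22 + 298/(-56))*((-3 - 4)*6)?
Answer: -4533/22 ≈ -206.05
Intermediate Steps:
(225/22 + 298/(-56))*((-3 - 4)*6) = (225*(1/22) + 298*(-1/56))*(-7*6) = (225/22 - 149/28)*(-42) = (1511/308)*(-42) = -4533/22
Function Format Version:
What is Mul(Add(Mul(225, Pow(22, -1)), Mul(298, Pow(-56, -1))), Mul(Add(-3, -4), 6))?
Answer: Rational(-4533, 22) ≈ -206.05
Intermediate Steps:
Mul(Add(Mul(225, Pow(22, -1)), Mul(298, Pow(-56, -1))), Mul(Add(-3, -4), 6)) = Mul(Add(Mul(225, Rational(1, 22)), Mul(298, Rational(-1, 56))), Mul(-7, 6)) = Mul(Add(Rational(225, 22), Rational(-149, 28)), -42) = Mul(Rational(1511, 308), -42) = Rational(-4533, 22)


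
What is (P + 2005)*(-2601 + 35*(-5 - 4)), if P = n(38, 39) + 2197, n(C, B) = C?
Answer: -12363840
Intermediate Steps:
P = 2235 (P = 38 + 2197 = 2235)
(P + 2005)*(-2601 + 35*(-5 - 4)) = (2235 + 2005)*(-2601 + 35*(-5 - 4)) = 4240*(-2601 + 35*(-9)) = 4240*(-2601 - 315) = 4240*(-2916) = -12363840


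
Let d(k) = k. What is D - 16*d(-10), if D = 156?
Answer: 316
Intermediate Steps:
D - 16*d(-10) = 156 - 16*(-10) = 156 + 160 = 316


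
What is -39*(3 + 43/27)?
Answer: -1612/9 ≈ -179.11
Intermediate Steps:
-39*(3 + 43/27) = -39*124/27 = -1612/9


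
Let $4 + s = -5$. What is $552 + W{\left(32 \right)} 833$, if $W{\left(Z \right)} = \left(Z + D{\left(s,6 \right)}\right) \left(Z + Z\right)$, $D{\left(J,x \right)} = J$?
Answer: $1226728$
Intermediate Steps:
$s = -9$ ($s = -4 - 5 = -9$)
$W{\left(Z \right)} = 2 Z \left(-9 + Z\right)$ ($W{\left(Z \right)} = \left(Z - 9\right) \left(Z + Z\right) = \left(-9 + Z\right) 2 Z = 2 Z \left(-9 + Z\right)$)
$552 + W{\left(32 \right)} 833 = 552 + 2 \cdot 32 \left(-9 + 32\right) 833 = 552 + 2 \cdot 32 \cdot 23 \cdot 833 = 552 + 1472 \cdot 833 = 552 + 1226176 = 1226728$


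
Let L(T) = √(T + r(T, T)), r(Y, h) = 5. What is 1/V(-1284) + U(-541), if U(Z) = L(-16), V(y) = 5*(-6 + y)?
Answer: -1/6450 + I*√11 ≈ -0.00015504 + 3.3166*I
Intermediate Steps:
V(y) = -30 + 5*y
L(T) = √(5 + T) (L(T) = √(T + 5) = √(5 + T))
U(Z) = I*√11 (U(Z) = √(5 - 16) = √(-11) = I*√11)
1/V(-1284) + U(-541) = 1/(-30 + 5*(-1284)) + I*√11 = 1/(-30 - 6420) + I*√11 = 1/(-6450) + I*√11 = -1/6450 + I*√11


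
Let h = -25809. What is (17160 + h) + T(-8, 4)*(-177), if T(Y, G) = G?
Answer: -9357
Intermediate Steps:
(17160 + h) + T(-8, 4)*(-177) = (17160 - 25809) + 4*(-177) = -8649 - 708 = -9357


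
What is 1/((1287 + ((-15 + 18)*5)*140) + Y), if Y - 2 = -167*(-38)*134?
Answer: 1/853753 ≈ 1.1713e-6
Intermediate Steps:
Y = 850366 (Y = 2 - 167*(-38)*134 = 2 + 6346*134 = 2 + 850364 = 850366)
1/((1287 + ((-15 + 18)*5)*140) + Y) = 1/((1287 + ((-15 + 18)*5)*140) + 850366) = 1/((1287 + (3*5)*140) + 850366) = 1/((1287 + 15*140) + 850366) = 1/((1287 + 2100) + 850366) = 1/(3387 + 850366) = 1/853753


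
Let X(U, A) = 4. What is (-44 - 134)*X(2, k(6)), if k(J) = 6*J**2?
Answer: -712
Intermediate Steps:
(-44 - 134)*X(2, k(6)) = (-44 - 134)*4 = -178*4 = -712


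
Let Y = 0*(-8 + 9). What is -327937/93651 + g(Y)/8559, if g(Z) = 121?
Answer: -931827004/267186303 ≈ -3.4876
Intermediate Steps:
Y = 0 (Y = 0*1 = 0)
-327937/93651 + g(Y)/8559 = -327937/93651 + 121/8559 = -931827004/267186303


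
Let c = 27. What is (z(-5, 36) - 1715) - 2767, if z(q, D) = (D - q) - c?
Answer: -4468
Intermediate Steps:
z(q, D) = -27 + D - q (z(q, D) = (D - q) - 1*27 = (D - q) - 27 = -27 + D - q)
(z(-5, 36) - 1715) - 2767 = ((-27 + 36 - 1*(-5)) - 1715) - 2767 = ((-27 + 36 + 5) - 1715) - 2767 = (14 - 1715) - 2767 = -1701 - 2767 = -4468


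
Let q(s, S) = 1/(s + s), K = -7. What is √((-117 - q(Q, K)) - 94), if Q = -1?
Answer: I*√842/2 ≈ 14.509*I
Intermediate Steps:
q(s, S) = 1/(2*s)
√((-117 - q(Q, K)) - 94) = √((-117 - 1/(2*(-1))) - 94) = √((-117 - (-1)/2) - 94) = √((-117 - 1*(-½)) - 94) = √((-117 + ½) - 94) = √(-233/2 - 94) = √(-421/2) = I*√842/2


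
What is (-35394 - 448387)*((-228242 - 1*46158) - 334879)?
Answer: 294757603899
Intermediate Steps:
(-35394 - 448387)*((-228242 - 1*46158) - 334879) = -483781*((-228242 - 46158) - 334879) = -483781*(-274400 - 334879) = -483781*(-609279) = 294757603899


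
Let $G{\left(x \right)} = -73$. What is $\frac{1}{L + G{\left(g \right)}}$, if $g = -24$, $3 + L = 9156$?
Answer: $\frac{1}{9080} \approx 0.00011013$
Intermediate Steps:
$L = 9153$ ($L = -3 + 9156 = 9153$)
$\frac{1}{L + G{\left(g \right)}} = \frac{1}{9153 - 73} = \frac{1}{9080}$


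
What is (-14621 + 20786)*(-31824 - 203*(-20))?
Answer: -171165060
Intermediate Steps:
(-14621 + 20786)*(-31824 - 203*(-20)) = 6165*(-31824 + 4060) = 6165*(-27764) = -171165060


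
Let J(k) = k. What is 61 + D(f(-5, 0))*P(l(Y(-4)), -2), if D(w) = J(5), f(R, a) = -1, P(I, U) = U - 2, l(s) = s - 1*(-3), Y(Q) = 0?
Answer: 41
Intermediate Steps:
l(s) = 3 + s (l(s) = s + 3 = 3 + s)
P(I, U) = -2 + U
D(w) = 5
61 + D(f(-5, 0))*P(l(Y(-4)), -2) = 61 + 5*(-2 - 2) = 61 + 5*(-4) = 61 - 20 = 41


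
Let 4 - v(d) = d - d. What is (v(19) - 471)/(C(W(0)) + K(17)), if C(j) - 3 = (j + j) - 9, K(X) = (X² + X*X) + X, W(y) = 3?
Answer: -467/595 ≈ -0.78487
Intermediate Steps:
v(d) = 4 (v(d) = 4 - (d - d) = 4 - 1*0 = 4 + 0 = 4)
K(X) = X + 2*X² (K(X) = (X² + X²) + X = 2*X² + X = X + 2*X²)
C(j) = -6 + 2*j (C(j) = 3 + ((j + j) - 9) = 3 + (2*j - 9) = 3 + (-9 + 2*j) = -6 + 2*j)
(v(19) - 471)/(C(W(0)) + K(17)) = (4 - 471)/((-6 + 2*3) + 17*(1 + 2*17)) = -467/((-6 + 6) + 17*(1 + 34)) = -467/(0 + 17*35) = -467/(0 + 595) = -467/595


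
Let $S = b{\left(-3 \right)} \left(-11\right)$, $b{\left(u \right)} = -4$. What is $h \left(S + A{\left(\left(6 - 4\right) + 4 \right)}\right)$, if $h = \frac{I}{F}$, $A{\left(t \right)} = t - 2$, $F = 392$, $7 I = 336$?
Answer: $\frac{288}{49} \approx 5.8775$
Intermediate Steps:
$I = 48$ ($I = \frac{1}{7} \cdot 336 = 48$)
$A{\left(t \right)} = -2 + t$ ($A{\left(t \right)} = t - 2 = -2 + t$)
$h = \frac{6}{49}$ ($h = \frac{48}{392} = 48 \cdot \frac{1}{392} = \frac{6}{49} \approx 0.12245$)
$S = 44$ ($S = \left(-4\right) \left(-11\right) = 44$)
$h \left(S + A{\left(\left(6 - 4\right) + 4 \right)}\right) = \frac{6 \left(44 + \left(-2 + \left(\left(6 - 4\right) + 4\right)\right)\right)}{49} = \frac{6 \left(44 + \left(-2 + \left(2 + 4\right)\right)\right)}{49} = \frac{6 \left(44 + \left(-2 + 6\right)\right)}{49} = \frac{6 \left(44 + 4\right)}{49} = \frac{6}{49} \cdot 48 = \frac{288}{49}$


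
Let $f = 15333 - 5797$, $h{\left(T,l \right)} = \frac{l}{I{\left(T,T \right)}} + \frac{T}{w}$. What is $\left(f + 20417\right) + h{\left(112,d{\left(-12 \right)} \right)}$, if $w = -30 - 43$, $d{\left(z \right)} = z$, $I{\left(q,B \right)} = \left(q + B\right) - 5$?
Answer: $\frac{2186453}{73} \approx 29951.0$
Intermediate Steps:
$I{\left(q,B \right)} = -5 + B + q$ ($I{\left(q,B \right)} = \left(B + q\right) - 5 = -5 + B + q$)
$w = -73$
$h{\left(T,l \right)} = - \frac{T}{73} + \frac{l}{-5 + 2 T}$ ($h{\left(T,l \right)} = \frac{l}{-5 + T + T} + \frac{T}{-73} = \frac{l}{-5 + 2 T} + T \left(- \frac{1}{73}\right) = \frac{l}{-5 + 2 T} - \frac{T}{73} = - \frac{T}{73} + \frac{l}{-5 + 2 T}$)
$f = 9536$ ($f = 15333 - 5797 = 9536$)
$\left(f + 20417\right) + h{\left(112,d{\left(-12 \right)} \right)} = \left(9536 + 20417\right) + \frac{73 \left(-12\right) - 112 \left(-5 + 2 \cdot 112\right)}{73 \left(-5 + 2 \cdot 112\right)} = 29953 + \frac{-876 - 112 \left(-5 + 224\right)}{73 \left(-5 + 224\right)} = 29953 + \frac{-876 - 112 \cdot 219}{73 \cdot 219} = 29953 + \frac{1}{73} \cdot \frac{1}{219} \left(-876 - 24528\right) = 29953 + \frac{1}{73} \cdot \frac{1}{219} \left(-25404\right) = 29953 - \frac{116}{73} = \frac{2186453}{73}$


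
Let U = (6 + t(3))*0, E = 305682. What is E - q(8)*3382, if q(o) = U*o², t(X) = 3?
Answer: 305682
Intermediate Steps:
U = 0 (U = (6 + 3)*0 = 9*0 = 0)
q(o) = 0 (q(o) = 0*o² = 0)
E - q(8)*3382 = 305682 - 0*3382 = 305682 - 1*0 = 305682 + 0 = 305682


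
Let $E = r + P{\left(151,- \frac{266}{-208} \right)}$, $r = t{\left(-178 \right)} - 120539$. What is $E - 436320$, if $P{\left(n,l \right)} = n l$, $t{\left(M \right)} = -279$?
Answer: $- \frac{57922269}{104} \approx -5.5695 \cdot 10^{5}$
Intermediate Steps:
$P{\left(n,l \right)} = l n$
$r = -120818$ ($r = -279 - 120539 = -120818$)
$E = - \frac{12544989}{104}$ ($E = -120818 + - \frac{266}{-208} \cdot 151 = -120818 + \left(-266\right) \left(- \frac{1}{208}\right) 151 = -120818 + \frac{133}{104} \cdot 151 = -120818 + \frac{20083}{104} = - \frac{12544989}{104} \approx -1.2062 \cdot 10^{5}$)
$E - 436320 = - \frac{12544989}{104} - 436320 = - \frac{57922269}{104}$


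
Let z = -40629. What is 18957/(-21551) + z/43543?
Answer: -1701040230/938395193 ≈ -1.8127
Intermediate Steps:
18957/(-21551) + z/43543 = 18957/(-21551) - 40629/43543 = 18957*(-1/21551) - 40629*1/43543 = -18957/21551 - 40629/43543 = -1701040230/938395193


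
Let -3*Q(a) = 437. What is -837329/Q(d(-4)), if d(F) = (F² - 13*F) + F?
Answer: 2511987/437 ≈ 5748.3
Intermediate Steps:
d(F) = F² - 12*F
Q(a) = -437/3 (Q(a) = -⅓*437 = -437/3)
-837329/Q(d(-4)) = -837329/(-437/3) = -837329*(-3/437) = 2511987/437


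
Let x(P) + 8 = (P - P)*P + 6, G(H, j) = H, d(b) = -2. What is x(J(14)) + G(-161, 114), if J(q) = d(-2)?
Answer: -163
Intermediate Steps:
J(q) = -2
x(P) = -2 (x(P) = -8 + ((P - P)*P + 6) = -8 + (0*P + 6) = -8 + (0 + 6) = -8 + 6 = -2)
x(J(14)) + G(-161, 114) = -2 - 161 = -163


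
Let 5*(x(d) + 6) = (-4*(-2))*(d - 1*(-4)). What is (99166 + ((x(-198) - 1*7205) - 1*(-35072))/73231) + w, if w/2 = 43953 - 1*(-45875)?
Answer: 102092207163/366155 ≈ 2.7882e+5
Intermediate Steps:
x(d) = 2/5 + 8*d/5 (x(d) = -6 + ((-4*(-2))*(d - 1*(-4)))/5 = -6 + (8*(d + 4))/5 = -6 + (8*(4 + d))/5 = -6 + (32 + 8*d)/5 = -6 + (32/5 + 8*d/5) = 2/5 + 8*d/5)
w = 179656 (w = 2*(43953 - 1*(-45875)) = 2*(43953 + 45875) = 2*89828 = 179656)
(99166 + ((x(-198) - 1*7205) - 1*(-35072))/73231) + w = (99166 + (((2/5 + (8/5)*(-198)) - 1*7205) - 1*(-35072))/73231) + 179656 = (99166 + (((2/5 - 1584/5) - 7205) + 35072)*(1/73231)) + 179656 = (99166 + ((-1582/5 - 7205) + 35072)*(1/73231)) + 179656 = (99166 + (-37607/5 + 35072)*(1/73231)) + 179656 = (99166 + (137753/5)*(1/73231)) + 179656 = (99166 + 137753/366155) + 179656 = 36310264483/366155 + 179656 = 102092207163/366155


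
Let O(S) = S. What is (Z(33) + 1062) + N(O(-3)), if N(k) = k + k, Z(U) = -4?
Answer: 1052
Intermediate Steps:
N(k) = 2*k
(Z(33) + 1062) + N(O(-3)) = (-4 + 1062) + 2*(-3) = 1058 - 6 = 1052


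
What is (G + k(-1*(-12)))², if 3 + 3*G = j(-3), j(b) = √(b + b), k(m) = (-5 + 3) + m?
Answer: (27 + I*√6)²/9 ≈ 80.333 + 14.697*I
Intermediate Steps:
k(m) = -2 + m
j(b) = √2*√b (j(b) = √(2*b) = √2*√b)
G = -1 + I*√6/3 (G = -1 + (√2*√(-3))/3 = -1 + (√2*(I*√3))/3 = -1 + (I*√6)/3 = -1 + I*√6/3 ≈ -1.0 + 0.8165*I)
(G + k(-1*(-12)))² = ((-1 + I*√6/3) + (-2 - 1*(-12)))² = ((-1 + I*√6/3) + (-2 + 12))² = ((-1 + I*√6/3) + 10)² = (9 + I*√6/3)²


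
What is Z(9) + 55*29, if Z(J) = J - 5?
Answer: 1599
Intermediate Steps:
Z(J) = -5 + J
Z(9) + 55*29 = (-5 + 9) + 55*29 = 4 + 1595 = 1599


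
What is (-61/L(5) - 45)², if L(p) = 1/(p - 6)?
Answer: 256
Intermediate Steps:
L(p) = 1/(-6 + p)
(-61/L(5) - 45)² = (-61/(1/(-6 + 5)) - 45)² = (-61/(1/(-1)) - 45)² = (-61/(-1) - 45)² = (-61*(-1) - 45)² = (61 - 45)² = 16² = 256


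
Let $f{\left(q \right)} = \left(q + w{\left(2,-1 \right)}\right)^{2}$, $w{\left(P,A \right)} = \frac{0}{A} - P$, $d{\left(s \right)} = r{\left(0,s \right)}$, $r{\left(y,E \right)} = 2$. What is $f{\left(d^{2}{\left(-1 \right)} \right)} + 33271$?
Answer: $33275$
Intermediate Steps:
$d{\left(s \right)} = 2$
$w{\left(P,A \right)} = - P$ ($w{\left(P,A \right)} = 0 - P = - P$)
$f{\left(q \right)} = \left(-2 + q\right)^{2}$ ($f{\left(q \right)} = \left(q - 2\right)^{2} = \left(-2 + q\right)^{2}$)
$f{\left(d^{2}{\left(-1 \right)} \right)} + 33271 = \left(-2 + 2^{2}\right)^{2} + 33271 = \left(-2 + 4\right)^{2} + 33271 = 2^{2} + 33271 = 4 + 33271 = 33275$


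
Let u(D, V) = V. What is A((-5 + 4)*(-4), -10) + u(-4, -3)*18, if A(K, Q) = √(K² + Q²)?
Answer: -54 + 2*√29 ≈ -43.230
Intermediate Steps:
A((-5 + 4)*(-4), -10) + u(-4, -3)*18 = √(((-5 + 4)*(-4))² + (-10)²) - 3*18 = √((-1*(-4))² + 100) - 54 = √(4² + 100) - 54 = √(16 + 100) - 54 = √116 - 54 = 2*√29 - 54 = -54 + 2*√29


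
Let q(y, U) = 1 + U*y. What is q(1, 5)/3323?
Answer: 6/3323 ≈ 0.0018056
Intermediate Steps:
q(1, 5)/3323 = (1 + 5*1)/3323 = (1 + 5)*(1/3323) = 6*(1/3323) = 6/3323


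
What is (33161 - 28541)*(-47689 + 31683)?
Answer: -73947720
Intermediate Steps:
(33161 - 28541)*(-47689 + 31683) = 4620*(-16006) = -73947720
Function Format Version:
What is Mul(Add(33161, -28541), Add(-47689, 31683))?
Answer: -73947720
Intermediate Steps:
Mul(Add(33161, -28541), Add(-47689, 31683)) = Mul(4620, -16006) = -73947720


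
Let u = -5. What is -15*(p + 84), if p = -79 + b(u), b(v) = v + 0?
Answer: 0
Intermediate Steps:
b(v) = v
p = -84 (p = -79 - 5 = -84)
-15*(p + 84) = -15*(-84 + 84) = -15*0 = 0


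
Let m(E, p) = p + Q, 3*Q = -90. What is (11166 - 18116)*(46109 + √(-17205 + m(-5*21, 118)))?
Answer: -320457550 - 6950*I*√17117 ≈ -3.2046e+8 - 9.0928e+5*I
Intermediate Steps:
Q = -30 (Q = (⅓)*(-90) = -30)
m(E, p) = -30 + p (m(E, p) = p - 30 = -30 + p)
(11166 - 18116)*(46109 + √(-17205 + m(-5*21, 118))) = (11166 - 18116)*(46109 + √(-17205 + (-30 + 118))) = -6950*(46109 + √(-17205 + 88)) = -6950*(46109 + √(-17117)) = -6950*(46109 + I*√17117) = -320457550 - 6950*I*√17117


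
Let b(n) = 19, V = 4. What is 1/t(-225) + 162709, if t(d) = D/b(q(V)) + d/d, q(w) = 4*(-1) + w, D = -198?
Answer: 29124892/179 ≈ 1.6271e+5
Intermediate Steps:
q(w) = -4 + w
t(d) = -179/19 (t(d) = -198/19 + d/d = -198*1/19 + 1 = -198/19 + 1 = -179/19)
1/t(-225) + 162709 = 1/(-179/19) + 162709 = -19/179 + 162709 = 29124892/179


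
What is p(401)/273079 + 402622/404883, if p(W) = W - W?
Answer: 402622/404883 ≈ 0.99442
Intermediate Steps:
p(W) = 0
p(401)/273079 + 402622/404883 = 0/273079 + 402622/404883 = 0*(1/273079) + 402622*(1/404883) = 0 + 402622/404883 = 402622/404883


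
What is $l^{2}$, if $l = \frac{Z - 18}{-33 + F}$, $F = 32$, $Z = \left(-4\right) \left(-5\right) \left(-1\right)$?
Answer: $1444$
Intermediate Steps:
$Z = -20$ ($Z = 20 \left(-1\right) = -20$)
$l = 38$ ($l = \frac{-20 - 18}{-33 + 32} = - \frac{38}{-1} = \left(-38\right) \left(-1\right) = 38$)
$l^{2} = 38^{2} = 1444$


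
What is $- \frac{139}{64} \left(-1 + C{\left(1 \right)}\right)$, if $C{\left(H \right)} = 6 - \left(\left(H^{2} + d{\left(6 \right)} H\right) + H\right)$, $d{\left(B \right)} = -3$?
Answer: $- \frac{417}{32} \approx -13.031$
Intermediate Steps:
$C{\left(H \right)} = 6 - H^{2} + 2 H$ ($C{\left(H \right)} = 6 - \left(\left(H^{2} - 3 H\right) + H\right) = 6 - \left(H^{2} - 2 H\right) = 6 - H^{2} + 2 H$)
$- \frac{139}{64} \left(-1 + C{\left(1 \right)}\right) = - \frac{139}{64} \left(-1 + \left(6 - 1^{2} + 2 \cdot 1\right)\right) = \left(-139\right) \frac{1}{64} \left(-1 + \left(6 - 1 + 2\right)\right) = - \frac{139 \left(-1 + \left(6 - 1 + 2\right)\right)}{64} = - \frac{139 \left(-1 + 7\right)}{64} = \left(- \frac{139}{64}\right) 6 = - \frac{417}{32}$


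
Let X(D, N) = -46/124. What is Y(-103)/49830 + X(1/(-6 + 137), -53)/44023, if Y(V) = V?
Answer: -70569242/34001824395 ≈ -0.0020755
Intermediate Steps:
X(D, N) = -23/62 (X(D, N) = -46*1/124 = -23/62)
Y(-103)/49830 + X(1/(-6 + 137), -53)/44023 = -103/49830 - 23/62/44023 = -103*1/49830 - 23/62*1/44023 = -103/49830 - 23/2729426 = -70569242/34001824395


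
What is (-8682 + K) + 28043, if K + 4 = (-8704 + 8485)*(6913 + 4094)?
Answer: -2391176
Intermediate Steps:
K = -2410537 (K = -4 + (-8704 + 8485)*(6913 + 4094) = -4 - 219*11007 = -4 - 2410533 = -2410537)
(-8682 + K) + 28043 = (-8682 - 2410537) + 28043 = -2419219 + 28043 = -2391176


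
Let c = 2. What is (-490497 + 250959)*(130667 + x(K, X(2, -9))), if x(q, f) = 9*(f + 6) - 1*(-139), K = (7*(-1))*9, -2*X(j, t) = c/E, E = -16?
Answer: -250768619361/8 ≈ -3.1346e+10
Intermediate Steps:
X(j, t) = 1/16 (X(j, t) = -1/(-16) = -(-1)/16 = -1/2*(-1/8) = 1/16)
K = -63 (K = -7*9 = -63)
x(q, f) = 193 + 9*f (x(q, f) = 9*(6 + f) + 139 = (54 + 9*f) + 139 = 193 + 9*f)
(-490497 + 250959)*(130667 + x(K, X(2, -9))) = (-490497 + 250959)*(130667 + (193 + 9*(1/16))) = -239538*(130667 + (193 + 9/16)) = -239538*(130667 + 3097/16) = -239538*2093769/16 = -250768619361/8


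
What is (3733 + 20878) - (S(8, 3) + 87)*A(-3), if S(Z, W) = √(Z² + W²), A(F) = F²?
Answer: 23828 - 9*√73 ≈ 23751.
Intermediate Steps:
S(Z, W) = √(W² + Z²)
(3733 + 20878) - (S(8, 3) + 87)*A(-3) = (3733 + 20878) - (√(3² + 8²) + 87)*(-3)² = 24611 - (√(9 + 64) + 87)*9 = 24611 - (√73 + 87)*9 = 24611 - (87 + √73)*9 = 24611 - (783 + 9*√73) = 24611 + (-783 - 9*√73) = 23828 - 9*√73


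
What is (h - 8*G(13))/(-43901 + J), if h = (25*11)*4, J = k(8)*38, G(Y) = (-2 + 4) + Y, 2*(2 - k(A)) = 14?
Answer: -980/44091 ≈ -0.022227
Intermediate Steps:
k(A) = -5 (k(A) = 2 - ½*14 = 2 - 7 = -5)
G(Y) = 2 + Y
J = -190 (J = -5*38 = -190)
h = 1100 (h = 275*4 = 1100)
(h - 8*G(13))/(-43901 + J) = (1100 - 8*(2 + 13))/(-43901 - 190) = (1100 - 8*15)/(-44091) = (1100 - 120)*(-1/44091) = 980*(-1/44091) = -980/44091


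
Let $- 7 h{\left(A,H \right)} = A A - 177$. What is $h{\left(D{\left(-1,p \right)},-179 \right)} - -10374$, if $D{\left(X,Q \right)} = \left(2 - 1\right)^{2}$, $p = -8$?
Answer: $\frac{72794}{7} \approx 10399.0$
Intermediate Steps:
$D{\left(X,Q \right)} = 1$ ($D{\left(X,Q \right)} = 1^{2} = 1$)
$h{\left(A,H \right)} = \frac{177}{7} - \frac{A^{2}}{7}$ ($h{\left(A,H \right)} = - \frac{A A - 177}{7} = - \frac{A^{2} - 177}{7} = - \frac{-177 + A^{2}}{7} = \frac{177}{7} - \frac{A^{2}}{7}$)
$h{\left(D{\left(-1,p \right)},-179 \right)} - -10374 = \left(\frac{177}{7} - \frac{1^{2}}{7}\right) - -10374 = \left(\frac{177}{7} - \frac{1}{7}\right) + 10374 = \frac{176}{7} + 10374 = \frac{72794}{7}$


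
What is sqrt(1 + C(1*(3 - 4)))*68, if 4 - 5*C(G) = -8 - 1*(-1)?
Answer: 272*sqrt(5)/5 ≈ 121.64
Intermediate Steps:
C(G) = 11/5 (C(G) = 4/5 - (-8 - 1*(-1))/5 = 4/5 - (-8 + 1)/5 = 4/5 - 1/5*(-7) = 4/5 + 7/5 = 11/5)
sqrt(1 + C(1*(3 - 4)))*68 = sqrt(1 + 11/5)*68 = sqrt(16/5)*68 = (4*sqrt(5)/5)*68 = 272*sqrt(5)/5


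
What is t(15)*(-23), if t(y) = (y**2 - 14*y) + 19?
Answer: -782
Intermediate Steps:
t(y) = 19 + y**2 - 14*y
t(15)*(-23) = (19 + 15**2 - 14*15)*(-23) = (19 + 225 - 210)*(-23) = 34*(-23) = -782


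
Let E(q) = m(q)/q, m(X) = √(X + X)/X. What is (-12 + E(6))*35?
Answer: -420 + 35*√3/18 ≈ -416.63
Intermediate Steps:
m(X) = √2/√X (m(X) = √(2*X)/X = (√2*√X)/X = √2/√X)
E(q) = √2/q^(3/2) (E(q) = (√2/√q)/q = √2/q^(3/2))
(-12 + E(6))*35 = (-12 + √2/6^(3/2))*35 = (-12 + √2*(√6/36))*35 = (-12 + √3/18)*35 = -420 + 35*√3/18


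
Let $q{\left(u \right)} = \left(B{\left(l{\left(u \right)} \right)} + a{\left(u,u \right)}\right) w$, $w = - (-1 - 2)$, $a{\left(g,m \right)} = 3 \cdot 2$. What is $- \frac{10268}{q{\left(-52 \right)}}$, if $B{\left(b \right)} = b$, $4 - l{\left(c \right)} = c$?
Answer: $- \frac{5134}{93} \approx -55.204$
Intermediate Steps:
$a{\left(g,m \right)} = 6$
$l{\left(c \right)} = 4 - c$
$w = 3$ ($w = \left(-1\right) \left(-3\right) = 3$)
$q{\left(u \right)} = 30 - 3 u$ ($q{\left(u \right)} = \left(\left(4 - u\right) + 6\right) 3 = \left(10 - u\right) 3 = 30 - 3 u$)
$- \frac{10268}{q{\left(-52 \right)}} = - \frac{10268}{30 - -156} = - \frac{10268}{30 + 156} = - \frac{10268}{186} = \left(-10268\right) \frac{1}{186} = - \frac{5134}{93}$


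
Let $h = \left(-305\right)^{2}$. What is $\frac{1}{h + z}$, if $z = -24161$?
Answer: $\frac{1}{68864} \approx 1.4521 \cdot 10^{-5}$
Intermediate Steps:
$h = 93025$
$\frac{1}{h + z} = \frac{1}{93025 - 24161} = \frac{1}{68864}$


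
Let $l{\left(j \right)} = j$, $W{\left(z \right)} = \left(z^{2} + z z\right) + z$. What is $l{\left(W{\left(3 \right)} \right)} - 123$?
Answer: $-102$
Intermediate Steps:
$W{\left(z \right)} = z + 2 z^{2}$ ($W{\left(z \right)} = \left(z^{2} + z^{2}\right) + z = 2 z^{2} + z = z + 2 z^{2}$)
$l{\left(W{\left(3 \right)} \right)} - 123 = 3 \left(1 + 2 \cdot 3\right) - 123 = 3 \left(1 + 6\right) - 123 = 3 \cdot 7 - 123 = 21 - 123 = -102$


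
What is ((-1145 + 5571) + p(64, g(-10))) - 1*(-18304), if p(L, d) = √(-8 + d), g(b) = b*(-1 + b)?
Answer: 22730 + √102 ≈ 22740.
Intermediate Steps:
((-1145 + 5571) + p(64, g(-10))) - 1*(-18304) = ((-1145 + 5571) + √(-8 - 10*(-1 - 10))) - 1*(-18304) = (4426 + √(-8 - 10*(-11))) + 18304 = (4426 + √(-8 + 110)) + 18304 = (4426 + √102) + 18304 = 22730 + √102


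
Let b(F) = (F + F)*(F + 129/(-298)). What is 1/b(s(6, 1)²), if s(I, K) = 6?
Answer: 149/381564 ≈ 0.00039050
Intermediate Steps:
b(F) = 2*F*(-129/298 + F) (b(F) = (2*F)*(F + 129*(-1/298)) = (2*F)*(F - 129/298) = (2*F)*(-129/298 + F) = 2*F*(-129/298 + F))
1/b(s(6, 1)²) = 1/((1/149)*6²*(-129 + 298*6²)) = 1/((1/149)*36*(-129 + 298*36)) = 1/((1/149)*36*(-129 + 10728)) = 1/((1/149)*36*10599) = 1/(381564/149) = 149/381564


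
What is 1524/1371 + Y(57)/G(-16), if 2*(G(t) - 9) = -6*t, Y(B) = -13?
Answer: 23015/26049 ≈ 0.88353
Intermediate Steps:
G(t) = 9 - 3*t (G(t) = 9 + (-6*t)/2 = 9 - 3*t)
1524/1371 + Y(57)/G(-16) = 1524/1371 - 13/(9 - 3*(-16)) = 1524*(1/1371) - 13/(9 + 48) = 508/457 - 13/57 = 23015/26049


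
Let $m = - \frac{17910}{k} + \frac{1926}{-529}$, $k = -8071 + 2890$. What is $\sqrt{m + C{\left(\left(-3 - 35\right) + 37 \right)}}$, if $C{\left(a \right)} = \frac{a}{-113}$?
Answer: $\frac{i \sqrt{3528047696503}}{4488473} \approx 0.41847 i$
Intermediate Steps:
$k = -5181$
$C{\left(a \right)} = - \frac{a}{113}$ ($C{\left(a \right)} = a \left(- \frac{1}{113}\right) = - \frac{a}{113}$)
$m = - \frac{168072}{913583}$ ($m = - \frac{17910}{-5181} + \frac{1926}{-529} = \left(-17910\right) \left(- \frac{1}{5181}\right) + 1926 \left(- \frac{1}{529}\right) = \frac{5970}{1727} - \frac{1926}{529} = - \frac{168072}{913583} \approx -0.18397$)
$\sqrt{m + C{\left(\left(-3 - 35\right) + 37 \right)}} = \sqrt{- \frac{168072}{913583} - \frac{\left(-3 - 35\right) + 37}{113}} = \sqrt{- \frac{168072}{913583} - \frac{-38 + 37}{113}} = \sqrt{- \frac{168072}{913583} - - \frac{1}{113}} = \sqrt{- \frac{168072}{913583} + \frac{1}{113}} = \sqrt{- \frac{18078553}{103234879}} = \frac{i \sqrt{3528047696503}}{4488473}$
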